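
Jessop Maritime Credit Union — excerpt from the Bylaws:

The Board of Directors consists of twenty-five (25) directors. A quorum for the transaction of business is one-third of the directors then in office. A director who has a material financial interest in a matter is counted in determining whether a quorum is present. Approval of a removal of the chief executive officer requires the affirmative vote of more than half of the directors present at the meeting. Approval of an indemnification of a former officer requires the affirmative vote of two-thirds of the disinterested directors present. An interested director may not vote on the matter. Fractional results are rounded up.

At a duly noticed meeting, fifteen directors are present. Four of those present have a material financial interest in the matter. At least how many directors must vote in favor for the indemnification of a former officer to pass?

8

The indemnification of a former officer requires two-thirds of the disinterested directors present (15 − 4 = 11).
2/3 of 11 = 7.33, rounded up to 8.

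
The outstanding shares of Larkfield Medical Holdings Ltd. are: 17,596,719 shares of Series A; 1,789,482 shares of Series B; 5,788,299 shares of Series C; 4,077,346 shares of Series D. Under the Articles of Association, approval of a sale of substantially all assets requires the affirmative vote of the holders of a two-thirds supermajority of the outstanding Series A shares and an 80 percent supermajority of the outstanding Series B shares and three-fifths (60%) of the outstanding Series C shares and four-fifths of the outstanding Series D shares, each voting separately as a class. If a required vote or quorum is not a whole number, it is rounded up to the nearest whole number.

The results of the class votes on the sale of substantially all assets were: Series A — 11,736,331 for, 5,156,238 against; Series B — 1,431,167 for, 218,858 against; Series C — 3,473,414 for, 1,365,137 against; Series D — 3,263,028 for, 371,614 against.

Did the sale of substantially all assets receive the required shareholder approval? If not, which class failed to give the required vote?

Series A: 2/3 of 17596719 = 11731146; 11,731,146 required, 11,736,331 in favor — approved.
Series B: 4/5 of 1789482 = 1431585.60, rounded up to 1431586; 1,431,586 required, 1,431,167 in favor — not approved.
Series C: 3/5 of 5788299 = 3472979.40, rounded up to 3472980; 3,472,980 required, 3,473,414 in favor — approved.
Series D: 4/5 of 4077346 = 3261876.80, rounded up to 3261877; 3,261,877 required, 3,263,028 in favor — approved.

Not approved — the Series B shares did not give the required vote.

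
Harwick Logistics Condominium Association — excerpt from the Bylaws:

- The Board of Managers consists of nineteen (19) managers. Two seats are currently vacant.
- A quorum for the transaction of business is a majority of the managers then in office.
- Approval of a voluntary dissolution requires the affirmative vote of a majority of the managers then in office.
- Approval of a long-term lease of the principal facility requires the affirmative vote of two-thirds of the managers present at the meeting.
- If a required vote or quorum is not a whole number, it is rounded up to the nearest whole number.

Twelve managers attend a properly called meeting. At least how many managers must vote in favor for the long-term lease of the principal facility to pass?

The long-term lease of the principal facility requires two-thirds of the managers present (12).
2/3 of 12 = 8.

8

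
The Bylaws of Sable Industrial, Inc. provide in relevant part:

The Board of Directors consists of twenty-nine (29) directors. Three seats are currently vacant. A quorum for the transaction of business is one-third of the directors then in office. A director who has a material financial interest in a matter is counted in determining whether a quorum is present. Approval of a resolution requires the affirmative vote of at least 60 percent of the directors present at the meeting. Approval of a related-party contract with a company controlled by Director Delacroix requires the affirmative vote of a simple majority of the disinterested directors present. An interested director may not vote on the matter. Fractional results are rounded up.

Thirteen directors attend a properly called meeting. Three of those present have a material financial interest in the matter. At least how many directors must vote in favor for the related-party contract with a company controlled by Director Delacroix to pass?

6

The related-party contract with a company controlled by Director Delacroix requires a majority of the disinterested directors present (13 − 3 = 10).
A majority of 10 is 6.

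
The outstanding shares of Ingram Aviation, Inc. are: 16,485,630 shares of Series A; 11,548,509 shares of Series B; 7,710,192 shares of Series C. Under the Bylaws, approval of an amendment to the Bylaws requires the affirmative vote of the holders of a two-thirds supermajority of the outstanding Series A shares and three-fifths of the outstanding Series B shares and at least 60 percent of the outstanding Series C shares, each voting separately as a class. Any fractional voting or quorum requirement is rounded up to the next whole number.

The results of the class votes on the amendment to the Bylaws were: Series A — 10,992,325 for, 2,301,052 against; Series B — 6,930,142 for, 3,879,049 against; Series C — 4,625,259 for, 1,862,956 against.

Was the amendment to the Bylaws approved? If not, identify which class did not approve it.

Not approved — the Series C shares did not give the required vote.

Series A: 2/3 of 16485630 = 10990420; 10,990,420 required, 10,992,325 in favor — approved.
Series B: 3/5 of 11548509 = 6929105.40, rounded up to 6929106; 6,929,106 required, 6,930,142 in favor — approved.
Series C: 3/5 of 7710192 = 4626115.20, rounded up to 4626116; 4,626,116 required, 4,625,259 in favor — not approved.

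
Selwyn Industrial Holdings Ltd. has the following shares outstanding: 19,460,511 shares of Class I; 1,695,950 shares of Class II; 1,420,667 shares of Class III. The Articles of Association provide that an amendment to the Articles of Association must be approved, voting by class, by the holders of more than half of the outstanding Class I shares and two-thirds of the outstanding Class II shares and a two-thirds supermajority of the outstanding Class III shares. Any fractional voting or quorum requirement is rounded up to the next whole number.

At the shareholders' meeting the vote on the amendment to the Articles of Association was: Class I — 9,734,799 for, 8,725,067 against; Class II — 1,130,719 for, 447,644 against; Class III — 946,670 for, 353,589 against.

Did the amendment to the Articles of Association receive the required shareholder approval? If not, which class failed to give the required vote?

Not approved — the Class III shares did not give the required vote.

Class I: a majority of 19460511 is 9730256; 9,730,256 required, 9,734,799 in favor — approved.
Class II: 2/3 of 1695950 = 1130633.33, rounded up to 1130634; 1,130,634 required, 1,130,719 in favor — approved.
Class III: 2/3 of 1420667 = 947111.33, rounded up to 947112; 947,112 required, 946,670 in favor — not approved.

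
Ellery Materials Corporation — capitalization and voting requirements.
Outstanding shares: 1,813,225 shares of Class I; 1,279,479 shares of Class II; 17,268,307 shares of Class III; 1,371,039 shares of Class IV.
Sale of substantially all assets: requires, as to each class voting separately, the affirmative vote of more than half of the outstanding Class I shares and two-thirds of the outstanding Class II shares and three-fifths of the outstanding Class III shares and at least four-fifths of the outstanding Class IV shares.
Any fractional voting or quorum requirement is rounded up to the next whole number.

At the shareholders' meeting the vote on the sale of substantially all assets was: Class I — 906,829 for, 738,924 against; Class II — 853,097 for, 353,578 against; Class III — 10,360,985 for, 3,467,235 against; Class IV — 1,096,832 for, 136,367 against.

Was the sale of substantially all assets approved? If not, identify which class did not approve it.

Class I: a majority of 1813225 is 906613; 906,613 required, 906,829 in favor — approved.
Class II: 2/3 of 1279479 = 852986; 852,986 required, 853,097 in favor — approved.
Class III: 3/5 of 17268307 = 10360984.20, rounded up to 10360985; 10,360,985 required, 10,360,985 in favor — approved.
Class IV: 4/5 of 1371039 = 1096831.20, rounded up to 1096832; 1,096,832 required, 1,096,832 in favor — approved.

Approved — every class gave the required vote.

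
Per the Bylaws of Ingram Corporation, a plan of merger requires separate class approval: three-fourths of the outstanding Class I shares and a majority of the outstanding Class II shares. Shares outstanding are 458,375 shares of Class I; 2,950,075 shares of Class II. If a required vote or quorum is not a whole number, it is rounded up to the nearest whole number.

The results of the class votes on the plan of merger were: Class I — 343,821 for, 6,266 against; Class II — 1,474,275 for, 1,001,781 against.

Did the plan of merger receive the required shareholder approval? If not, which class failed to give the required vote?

Not approved — the Class II shares did not give the required vote.

Class I: 3/4 of 458375 = 343781.25, rounded up to 343782; 343,782 required, 343,821 in favor — approved.
Class II: a majority of 2950075 is 1475038; 1,475,038 required, 1,474,275 in favor — not approved.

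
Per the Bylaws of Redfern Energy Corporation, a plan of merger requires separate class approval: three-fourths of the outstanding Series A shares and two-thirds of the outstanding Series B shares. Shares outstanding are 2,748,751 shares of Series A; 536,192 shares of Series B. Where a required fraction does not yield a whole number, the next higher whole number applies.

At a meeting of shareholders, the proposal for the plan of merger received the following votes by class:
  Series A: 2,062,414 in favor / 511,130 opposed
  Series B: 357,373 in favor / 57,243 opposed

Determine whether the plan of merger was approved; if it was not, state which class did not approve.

Series A: 3/4 of 2748751 = 2061563.25, rounded up to 2061564; 2,061,564 required, 2,062,414 in favor — approved.
Series B: 2/3 of 536192 = 357461.33, rounded up to 357462; 357,462 required, 357,373 in favor — not approved.

Not approved — the Series B shares did not give the required vote.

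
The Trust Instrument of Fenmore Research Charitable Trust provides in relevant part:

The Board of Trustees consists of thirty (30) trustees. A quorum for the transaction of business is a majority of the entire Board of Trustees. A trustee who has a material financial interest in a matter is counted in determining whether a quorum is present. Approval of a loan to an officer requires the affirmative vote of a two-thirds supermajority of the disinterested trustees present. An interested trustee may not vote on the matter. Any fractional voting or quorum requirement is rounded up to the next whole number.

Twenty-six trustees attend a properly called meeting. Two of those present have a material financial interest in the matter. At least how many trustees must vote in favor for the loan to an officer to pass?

16

The loan to an officer requires two-thirds of the disinterested trustees present (26 − 2 = 24).
2/3 of 24 = 16.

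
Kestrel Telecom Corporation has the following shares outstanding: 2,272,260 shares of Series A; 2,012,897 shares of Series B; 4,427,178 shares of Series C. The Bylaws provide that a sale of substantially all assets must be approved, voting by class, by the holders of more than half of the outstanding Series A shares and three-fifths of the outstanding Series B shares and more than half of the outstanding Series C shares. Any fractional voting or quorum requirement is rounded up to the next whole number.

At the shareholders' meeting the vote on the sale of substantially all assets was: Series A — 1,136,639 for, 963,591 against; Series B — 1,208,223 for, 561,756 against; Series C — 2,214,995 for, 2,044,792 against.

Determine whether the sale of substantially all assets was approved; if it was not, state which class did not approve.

Approved — every class gave the required vote.

Series A: a majority of 2272260 is 1136131; 1,136,131 required, 1,136,639 in favor — approved.
Series B: 3/5 of 2012897 = 1207738.20, rounded up to 1207739; 1,207,739 required, 1,208,223 in favor — approved.
Series C: a majority of 4427178 is 2213590; 2,213,590 required, 2,214,995 in favor — approved.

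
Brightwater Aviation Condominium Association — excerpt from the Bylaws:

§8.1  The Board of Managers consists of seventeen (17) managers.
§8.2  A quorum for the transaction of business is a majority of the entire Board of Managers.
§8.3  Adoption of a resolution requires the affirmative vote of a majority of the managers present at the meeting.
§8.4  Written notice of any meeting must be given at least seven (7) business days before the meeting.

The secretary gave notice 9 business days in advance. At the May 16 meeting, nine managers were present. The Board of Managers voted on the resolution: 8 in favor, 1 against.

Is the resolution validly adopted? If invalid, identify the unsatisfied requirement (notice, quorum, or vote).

Notice: 9 business days given; 7 required (9 ≥ 7). Satisfied.
Quorum: 9 present; quorum is 9. Satisfied.
Vote: the resolution requires a majority of the managers present (9). A majority of 9 is 5, so 5 affirmative votes are needed; 8 voted in favor. Satisfied.

Valid — all requirements satisfied.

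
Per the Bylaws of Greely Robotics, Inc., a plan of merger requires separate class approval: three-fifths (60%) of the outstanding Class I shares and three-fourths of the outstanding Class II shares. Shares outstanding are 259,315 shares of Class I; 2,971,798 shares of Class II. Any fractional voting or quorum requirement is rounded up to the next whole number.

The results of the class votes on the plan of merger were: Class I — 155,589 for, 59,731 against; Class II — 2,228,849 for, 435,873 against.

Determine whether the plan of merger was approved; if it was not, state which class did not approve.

Approved — every class gave the required vote.

Class I: 3/5 of 259315 = 155589; 155,589 required, 155,589 in favor — approved.
Class II: 3/4 of 2971798 = 2228848.50, rounded up to 2228849; 2,228,849 required, 2,228,849 in favor — approved.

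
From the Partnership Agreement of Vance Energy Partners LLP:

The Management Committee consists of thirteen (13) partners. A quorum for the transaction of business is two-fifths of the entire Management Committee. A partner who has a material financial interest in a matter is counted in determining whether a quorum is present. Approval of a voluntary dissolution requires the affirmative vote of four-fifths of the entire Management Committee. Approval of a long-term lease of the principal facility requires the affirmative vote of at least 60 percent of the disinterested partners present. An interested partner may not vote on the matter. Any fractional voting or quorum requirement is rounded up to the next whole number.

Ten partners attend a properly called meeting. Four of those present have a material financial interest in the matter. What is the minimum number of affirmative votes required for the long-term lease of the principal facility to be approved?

4

The long-term lease of the principal facility requires three-fifths of the disinterested partners present (10 − 4 = 6).
3/5 of 6 = 3.60, rounded up to 4.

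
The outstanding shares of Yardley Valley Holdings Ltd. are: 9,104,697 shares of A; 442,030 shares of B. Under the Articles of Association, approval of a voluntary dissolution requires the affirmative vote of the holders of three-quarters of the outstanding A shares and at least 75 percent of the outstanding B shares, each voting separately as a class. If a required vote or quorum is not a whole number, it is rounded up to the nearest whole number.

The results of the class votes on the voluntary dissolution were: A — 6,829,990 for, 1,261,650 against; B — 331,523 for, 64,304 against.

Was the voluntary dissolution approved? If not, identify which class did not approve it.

A: 3/4 of 9104697 = 6828522.75, rounded up to 6828523; 6,828,523 required, 6,829,990 in favor — approved.
B: 3/4 of 442030 = 331522.50, rounded up to 331523; 331,523 required, 331,523 in favor — approved.

Approved — every class gave the required vote.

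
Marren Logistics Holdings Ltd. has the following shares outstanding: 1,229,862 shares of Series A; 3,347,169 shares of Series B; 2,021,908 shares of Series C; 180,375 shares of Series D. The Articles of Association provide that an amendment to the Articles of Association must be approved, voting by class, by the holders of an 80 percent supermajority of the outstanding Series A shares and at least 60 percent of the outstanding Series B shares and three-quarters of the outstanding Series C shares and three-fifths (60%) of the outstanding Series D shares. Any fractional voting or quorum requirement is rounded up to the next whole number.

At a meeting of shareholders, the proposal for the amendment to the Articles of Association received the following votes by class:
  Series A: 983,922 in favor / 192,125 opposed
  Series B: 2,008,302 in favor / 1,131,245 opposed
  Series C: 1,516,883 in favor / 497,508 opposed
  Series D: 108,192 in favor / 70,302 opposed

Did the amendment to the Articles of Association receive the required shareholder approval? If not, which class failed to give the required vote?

Series A: 4/5 of 1229862 = 983889.60, rounded up to 983890; 983,890 required, 983,922 in favor — approved.
Series B: 3/5 of 3347169 = 2008301.40, rounded up to 2008302; 2,008,302 required, 2,008,302 in favor — approved.
Series C: 3/4 of 2021908 = 1516431; 1,516,431 required, 1,516,883 in favor — approved.
Series D: 3/5 of 180375 = 108225; 108,225 required, 108,192 in favor — not approved.

Not approved — the Series D shares did not give the required vote.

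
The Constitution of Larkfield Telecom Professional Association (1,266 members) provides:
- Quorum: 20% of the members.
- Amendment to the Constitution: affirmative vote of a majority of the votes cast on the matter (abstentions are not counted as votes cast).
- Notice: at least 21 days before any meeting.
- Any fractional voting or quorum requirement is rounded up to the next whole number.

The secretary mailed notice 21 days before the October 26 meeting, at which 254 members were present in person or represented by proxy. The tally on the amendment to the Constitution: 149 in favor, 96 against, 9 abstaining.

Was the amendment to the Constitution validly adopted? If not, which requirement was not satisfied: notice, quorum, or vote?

Notice: 21 days given; 21 required. Satisfied.
Quorum: 20% of 1,266 = 253.20, rounded up to 254; 254 present. Satisfied.
Vote: requires a majority of the votes cast (254 − 9 abstaining = 245); a majority of 245 is 123, so 123 needed; 149 in favor. Satisfied.

Valid — all requirements satisfied.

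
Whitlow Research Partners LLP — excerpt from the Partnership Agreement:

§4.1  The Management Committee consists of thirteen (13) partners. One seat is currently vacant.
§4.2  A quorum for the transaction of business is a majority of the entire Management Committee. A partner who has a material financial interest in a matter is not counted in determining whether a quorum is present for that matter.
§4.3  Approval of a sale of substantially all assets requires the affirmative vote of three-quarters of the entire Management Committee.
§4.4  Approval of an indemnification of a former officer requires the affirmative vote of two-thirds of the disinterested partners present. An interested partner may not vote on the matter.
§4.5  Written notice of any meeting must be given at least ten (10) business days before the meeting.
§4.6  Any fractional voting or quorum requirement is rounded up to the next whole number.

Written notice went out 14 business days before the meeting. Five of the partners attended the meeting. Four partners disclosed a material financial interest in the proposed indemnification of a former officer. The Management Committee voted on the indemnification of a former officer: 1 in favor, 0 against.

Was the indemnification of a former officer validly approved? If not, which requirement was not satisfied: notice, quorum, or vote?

Notice: 14 business days given; 10 required (14 ≥ 10). Satisfied.
Quorum: 5 present, but the 4 interested partners do not count, leaving 1. Quorum is 7. Not satisfied.
Vote: the indemnification of a former officer requires two-thirds of the disinterested partners present (5 − 4 = 1). 2/3 of 1 = 0.67, rounded up to 1, so 1 affirmative vote is needed; 1 voted in favor. Satisfied. (Moot — without a quorum no business can be validly transacted.)

Invalid — quorum requirement not satisfied.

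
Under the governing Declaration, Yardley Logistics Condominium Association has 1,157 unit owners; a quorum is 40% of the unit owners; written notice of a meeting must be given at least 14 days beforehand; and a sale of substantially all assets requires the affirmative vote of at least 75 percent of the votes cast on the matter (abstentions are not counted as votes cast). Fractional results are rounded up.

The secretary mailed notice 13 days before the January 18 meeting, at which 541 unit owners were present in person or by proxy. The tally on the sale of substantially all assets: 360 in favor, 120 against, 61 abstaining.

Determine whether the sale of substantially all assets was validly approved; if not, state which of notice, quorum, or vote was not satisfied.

Notice: 13 days given; 14 required. Not satisfied.
Quorum: 40% of 1,157 = 462.80, rounded up to 463; 541 present. Satisfied.
Vote: requires three-fourths of the votes cast (541 − 61 abstaining = 480); 3/4 of 480 = 360, so 360 needed; 360 in favor. Satisfied.

Invalid — notice requirement not satisfied.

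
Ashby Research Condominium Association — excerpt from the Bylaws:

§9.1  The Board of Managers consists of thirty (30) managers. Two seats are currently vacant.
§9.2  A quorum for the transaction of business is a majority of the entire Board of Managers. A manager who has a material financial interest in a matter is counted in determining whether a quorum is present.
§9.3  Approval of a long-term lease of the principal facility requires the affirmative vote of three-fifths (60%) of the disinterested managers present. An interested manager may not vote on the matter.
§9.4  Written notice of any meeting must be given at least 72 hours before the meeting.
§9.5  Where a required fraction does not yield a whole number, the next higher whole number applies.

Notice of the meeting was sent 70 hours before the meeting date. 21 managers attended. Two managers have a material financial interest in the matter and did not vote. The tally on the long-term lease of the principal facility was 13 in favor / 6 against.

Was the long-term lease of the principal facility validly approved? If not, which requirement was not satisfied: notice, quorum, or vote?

Invalid — notice requirement not satisfied.

Notice: 70 hours given; 72 required (70 < 72). Not satisfied.
Quorum: 21 present (interested managers count toward quorum); quorum is 16. Satisfied.
Vote: the long-term lease of the principal facility requires three-fifths of the disinterested managers present (21 − 2 = 19). 3/5 of 19 = 11.40, rounded up to 12, so 12 affirmative votes are needed; 13 voted in favor. Satisfied.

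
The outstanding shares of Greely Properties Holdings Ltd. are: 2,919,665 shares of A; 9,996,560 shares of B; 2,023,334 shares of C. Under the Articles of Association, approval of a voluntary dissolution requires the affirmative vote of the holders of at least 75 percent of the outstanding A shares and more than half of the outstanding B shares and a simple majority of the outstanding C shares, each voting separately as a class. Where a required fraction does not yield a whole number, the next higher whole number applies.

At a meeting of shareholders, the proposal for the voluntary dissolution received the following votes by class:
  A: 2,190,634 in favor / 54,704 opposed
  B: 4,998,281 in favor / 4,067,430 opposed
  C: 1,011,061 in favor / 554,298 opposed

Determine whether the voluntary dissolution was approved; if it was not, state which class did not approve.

A: 3/4 of 2919665 = 2189748.75, rounded up to 2189749; 2,189,749 required, 2,190,634 in favor — approved.
B: a majority of 9996560 is 4998281; 4,998,281 required, 4,998,281 in favor — approved.
C: a majority of 2023334 is 1011668; 1,011,668 required, 1,011,061 in favor — not approved.

Not approved — the C shares did not give the required vote.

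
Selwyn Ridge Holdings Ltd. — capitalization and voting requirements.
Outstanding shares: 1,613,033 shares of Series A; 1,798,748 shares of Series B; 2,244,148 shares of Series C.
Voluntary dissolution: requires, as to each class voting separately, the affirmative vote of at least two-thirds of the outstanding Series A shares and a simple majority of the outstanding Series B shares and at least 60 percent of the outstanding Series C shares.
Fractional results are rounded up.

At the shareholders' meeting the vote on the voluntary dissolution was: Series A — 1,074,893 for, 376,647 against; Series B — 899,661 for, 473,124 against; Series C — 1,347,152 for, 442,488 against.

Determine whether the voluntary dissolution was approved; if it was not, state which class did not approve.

Not approved — the Series A shares did not give the required vote.

Series A: 2/3 of 1613033 = 1075355.33, rounded up to 1075356; 1,075,356 required, 1,074,893 in favor — not approved.
Series B: a majority of 1798748 is 899375; 899,375 required, 899,661 in favor — approved.
Series C: 3/5 of 2244148 = 1346488.80, rounded up to 1346489; 1,346,489 required, 1,347,152 in favor — approved.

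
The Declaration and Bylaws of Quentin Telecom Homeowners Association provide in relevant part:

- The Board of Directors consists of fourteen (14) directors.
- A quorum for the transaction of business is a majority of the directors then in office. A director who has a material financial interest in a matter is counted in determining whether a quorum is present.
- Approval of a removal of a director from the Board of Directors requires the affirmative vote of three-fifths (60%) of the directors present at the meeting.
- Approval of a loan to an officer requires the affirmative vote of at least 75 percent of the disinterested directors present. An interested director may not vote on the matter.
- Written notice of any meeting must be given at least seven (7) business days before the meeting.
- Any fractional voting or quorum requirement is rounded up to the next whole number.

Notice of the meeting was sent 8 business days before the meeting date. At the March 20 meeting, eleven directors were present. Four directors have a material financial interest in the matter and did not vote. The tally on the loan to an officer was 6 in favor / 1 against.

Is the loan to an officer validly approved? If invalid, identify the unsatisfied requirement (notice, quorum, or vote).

Valid — all requirements satisfied.

Notice: 8 business days given; 7 required (8 ≥ 7). Satisfied.
Quorum: 11 present (interested directors count toward quorum); quorum is 8. Satisfied.
Vote: the loan to an officer requires three-fourths of the disinterested directors present (11 − 4 = 7). 3/4 of 7 = 5.25, rounded up to 6, so 6 affirmative votes are needed; 6 voted in favor. Satisfied.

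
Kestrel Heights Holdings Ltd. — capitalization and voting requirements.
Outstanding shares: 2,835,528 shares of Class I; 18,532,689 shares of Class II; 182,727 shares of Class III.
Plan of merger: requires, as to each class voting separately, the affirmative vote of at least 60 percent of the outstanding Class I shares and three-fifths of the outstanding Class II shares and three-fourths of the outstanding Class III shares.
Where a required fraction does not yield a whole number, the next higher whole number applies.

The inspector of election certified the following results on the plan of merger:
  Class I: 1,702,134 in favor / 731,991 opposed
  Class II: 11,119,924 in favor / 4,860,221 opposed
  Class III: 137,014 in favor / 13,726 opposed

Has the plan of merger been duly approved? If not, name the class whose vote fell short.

Class I: 3/5 of 2835528 = 1701316.80, rounded up to 1701317; 1,701,317 required, 1,702,134 in favor — approved.
Class II: 3/5 of 18532689 = 11119613.40, rounded up to 11119614; 11,119,614 required, 11,119,924 in favor — approved.
Class III: 3/4 of 182727 = 137045.25, rounded up to 137046; 137,046 required, 137,014 in favor — not approved.

Not approved — the Class III shares did not give the required vote.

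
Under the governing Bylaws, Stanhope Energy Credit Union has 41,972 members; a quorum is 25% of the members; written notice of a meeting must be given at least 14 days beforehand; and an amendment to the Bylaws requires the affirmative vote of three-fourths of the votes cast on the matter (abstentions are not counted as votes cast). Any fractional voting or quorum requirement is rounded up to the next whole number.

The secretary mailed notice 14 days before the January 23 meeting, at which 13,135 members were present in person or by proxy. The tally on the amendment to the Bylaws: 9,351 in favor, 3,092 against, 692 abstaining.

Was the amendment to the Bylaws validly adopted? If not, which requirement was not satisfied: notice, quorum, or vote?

Notice: 14 days given; 14 required. Satisfied.
Quorum: 25% of 41,972 = 10,493; 13,135 present. Satisfied.
Vote: requires three-fourths of the votes cast (13,135 − 692 abstaining = 12,443); 3/4 of 12443 = 9332.25, rounded up to 9333, so 9,333 needed; 9,351 in favor. Satisfied.

Valid — all requirements satisfied.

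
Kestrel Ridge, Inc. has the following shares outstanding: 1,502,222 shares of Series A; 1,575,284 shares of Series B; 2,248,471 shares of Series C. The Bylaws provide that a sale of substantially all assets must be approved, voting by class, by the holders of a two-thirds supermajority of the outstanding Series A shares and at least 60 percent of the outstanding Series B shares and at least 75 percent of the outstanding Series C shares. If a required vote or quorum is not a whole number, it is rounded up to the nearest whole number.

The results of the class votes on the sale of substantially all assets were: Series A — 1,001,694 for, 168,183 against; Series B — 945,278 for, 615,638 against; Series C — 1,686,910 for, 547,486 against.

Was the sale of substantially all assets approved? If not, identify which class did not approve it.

Series A: 2/3 of 1502222 = 1001481.33, rounded up to 1001482; 1,001,482 required, 1,001,694 in favor — approved.
Series B: 3/5 of 1575284 = 945170.40, rounded up to 945171; 945,171 required, 945,278 in favor — approved.
Series C: 3/4 of 2248471 = 1686353.25, rounded up to 1686354; 1,686,354 required, 1,686,910 in favor — approved.

Approved — every class gave the required vote.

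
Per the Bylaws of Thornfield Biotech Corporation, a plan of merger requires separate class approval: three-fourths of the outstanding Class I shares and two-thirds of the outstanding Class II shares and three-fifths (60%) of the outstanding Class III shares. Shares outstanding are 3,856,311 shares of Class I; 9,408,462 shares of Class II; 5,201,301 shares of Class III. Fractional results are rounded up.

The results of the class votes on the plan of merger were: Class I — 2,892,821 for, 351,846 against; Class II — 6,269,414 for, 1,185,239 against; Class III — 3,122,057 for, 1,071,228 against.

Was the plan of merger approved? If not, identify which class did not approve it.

Class I: 3/4 of 3856311 = 2892233.25, rounded up to 2892234; 2,892,234 required, 2,892,821 in favor — approved.
Class II: 2/3 of 9408462 = 6272308; 6,272,308 required, 6,269,414 in favor — not approved.
Class III: 3/5 of 5201301 = 3120780.60, rounded up to 3120781; 3,120,781 required, 3,122,057 in favor — approved.

Not approved — the Class II shares did not give the required vote.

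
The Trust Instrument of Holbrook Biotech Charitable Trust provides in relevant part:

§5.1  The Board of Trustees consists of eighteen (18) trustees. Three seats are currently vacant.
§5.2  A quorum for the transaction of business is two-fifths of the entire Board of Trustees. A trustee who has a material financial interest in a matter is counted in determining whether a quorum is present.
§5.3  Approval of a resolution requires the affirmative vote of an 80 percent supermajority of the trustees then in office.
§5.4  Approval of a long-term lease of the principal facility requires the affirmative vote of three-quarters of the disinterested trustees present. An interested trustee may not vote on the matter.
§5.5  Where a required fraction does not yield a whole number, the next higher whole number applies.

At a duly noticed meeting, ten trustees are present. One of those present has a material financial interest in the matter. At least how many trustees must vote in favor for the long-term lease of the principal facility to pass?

The long-term lease of the principal facility requires three-fourths of the disinterested trustees present (10 − 1 = 9).
3/4 of 9 = 6.75, rounded up to 7.

7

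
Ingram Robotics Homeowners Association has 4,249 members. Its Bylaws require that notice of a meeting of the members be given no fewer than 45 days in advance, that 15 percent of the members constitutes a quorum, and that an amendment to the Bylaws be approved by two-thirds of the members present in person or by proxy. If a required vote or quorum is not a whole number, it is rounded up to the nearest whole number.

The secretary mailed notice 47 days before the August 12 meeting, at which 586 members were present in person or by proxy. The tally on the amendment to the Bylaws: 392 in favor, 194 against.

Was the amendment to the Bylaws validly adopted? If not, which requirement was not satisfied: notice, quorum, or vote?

Notice: 47 days given; 45 required. Satisfied.
Quorum: 15% of 4,249 = 637.35, rounded up to 638; 586 present. Not satisfied.
Vote: requires two-thirds of those present (586); 2/3 of 586 = 390.67, rounded up to 391, so 391 needed; 392 in favor. Satisfied.

Invalid — quorum requirement not satisfied.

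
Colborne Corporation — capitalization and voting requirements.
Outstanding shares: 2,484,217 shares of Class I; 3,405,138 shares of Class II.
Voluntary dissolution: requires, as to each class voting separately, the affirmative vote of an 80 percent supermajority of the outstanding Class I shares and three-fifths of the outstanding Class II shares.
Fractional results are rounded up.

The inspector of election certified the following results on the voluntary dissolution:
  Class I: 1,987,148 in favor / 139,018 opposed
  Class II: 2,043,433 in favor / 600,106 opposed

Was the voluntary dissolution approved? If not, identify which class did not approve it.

Class I: 4/5 of 2484217 = 1987373.60, rounded up to 1987374; 1,987,374 required, 1,987,148 in favor — not approved.
Class II: 3/5 of 3405138 = 2043082.80, rounded up to 2043083; 2,043,083 required, 2,043,433 in favor — approved.

Not approved — the Class I shares did not give the required vote.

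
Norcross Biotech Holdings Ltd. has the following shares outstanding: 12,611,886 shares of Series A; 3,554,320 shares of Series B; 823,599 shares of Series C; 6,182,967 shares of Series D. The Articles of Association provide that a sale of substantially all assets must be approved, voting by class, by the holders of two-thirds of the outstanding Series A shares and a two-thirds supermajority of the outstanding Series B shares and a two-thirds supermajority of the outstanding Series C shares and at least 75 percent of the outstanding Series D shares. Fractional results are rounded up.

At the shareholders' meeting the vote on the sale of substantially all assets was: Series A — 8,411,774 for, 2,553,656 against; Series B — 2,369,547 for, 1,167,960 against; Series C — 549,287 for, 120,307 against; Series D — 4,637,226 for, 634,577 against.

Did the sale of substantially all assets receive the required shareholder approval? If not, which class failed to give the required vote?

Approved — every class gave the required vote.

Series A: 2/3 of 12611886 = 8407924; 8,407,924 required, 8,411,774 in favor — approved.
Series B: 2/3 of 3554320 = 2369546.67, rounded up to 2369547; 2,369,547 required, 2,369,547 in favor — approved.
Series C: 2/3 of 823599 = 549066; 549,066 required, 549,287 in favor — approved.
Series D: 3/4 of 6182967 = 4637225.25, rounded up to 4637226; 4,637,226 required, 4,637,226 in favor — approved.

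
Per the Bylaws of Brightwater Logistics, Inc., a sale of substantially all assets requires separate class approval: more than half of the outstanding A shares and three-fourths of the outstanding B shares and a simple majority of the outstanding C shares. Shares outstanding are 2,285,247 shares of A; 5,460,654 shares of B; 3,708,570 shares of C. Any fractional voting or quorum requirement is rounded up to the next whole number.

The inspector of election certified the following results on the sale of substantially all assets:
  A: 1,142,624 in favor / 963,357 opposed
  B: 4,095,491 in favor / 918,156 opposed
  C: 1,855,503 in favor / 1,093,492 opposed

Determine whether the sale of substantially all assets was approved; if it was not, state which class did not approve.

A: a majority of 2285247 is 1142624; 1,142,624 required, 1,142,624 in favor — approved.
B: 3/4 of 5460654 = 4095490.50, rounded up to 4095491; 4,095,491 required, 4,095,491 in favor — approved.
C: a majority of 3708570 is 1854286; 1,854,286 required, 1,855,503 in favor — approved.

Approved — every class gave the required vote.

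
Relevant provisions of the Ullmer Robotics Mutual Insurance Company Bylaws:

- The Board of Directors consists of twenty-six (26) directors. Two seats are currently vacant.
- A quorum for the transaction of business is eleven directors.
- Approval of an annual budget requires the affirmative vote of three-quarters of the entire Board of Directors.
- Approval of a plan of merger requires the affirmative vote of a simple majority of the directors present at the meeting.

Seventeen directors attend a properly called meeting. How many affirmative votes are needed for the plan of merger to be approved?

The plan of merger requires a majority of the directors present (17).
A majority of 17 is 9.

9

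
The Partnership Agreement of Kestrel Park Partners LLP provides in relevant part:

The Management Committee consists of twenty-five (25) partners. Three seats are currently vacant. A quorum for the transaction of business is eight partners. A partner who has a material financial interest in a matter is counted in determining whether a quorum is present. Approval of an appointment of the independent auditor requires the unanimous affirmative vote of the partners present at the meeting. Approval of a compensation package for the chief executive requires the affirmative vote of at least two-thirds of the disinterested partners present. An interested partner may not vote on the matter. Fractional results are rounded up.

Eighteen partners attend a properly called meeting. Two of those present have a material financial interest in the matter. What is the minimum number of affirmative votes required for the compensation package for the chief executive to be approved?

The compensation package for the chief executive requires two-thirds of the disinterested partners present (18 − 2 = 16).
2/3 of 16 = 10.67, rounded up to 11.

11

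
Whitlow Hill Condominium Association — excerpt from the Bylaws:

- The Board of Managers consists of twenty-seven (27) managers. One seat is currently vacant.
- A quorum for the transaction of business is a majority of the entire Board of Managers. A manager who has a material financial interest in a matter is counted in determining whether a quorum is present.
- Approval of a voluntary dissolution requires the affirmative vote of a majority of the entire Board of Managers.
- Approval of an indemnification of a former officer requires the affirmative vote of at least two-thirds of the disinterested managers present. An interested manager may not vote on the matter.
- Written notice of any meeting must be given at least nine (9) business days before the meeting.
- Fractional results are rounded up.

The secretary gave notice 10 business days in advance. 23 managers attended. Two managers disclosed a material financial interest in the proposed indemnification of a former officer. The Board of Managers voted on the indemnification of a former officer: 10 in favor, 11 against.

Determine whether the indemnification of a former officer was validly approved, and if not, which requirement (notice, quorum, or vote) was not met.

Notice: 10 business days given; 9 required (10 ≥ 9). Satisfied.
Quorum: 23 present (interested managers count toward quorum); quorum is 14. Satisfied.
Vote: the indemnification of a former officer requires two-thirds of the disinterested managers present (23 − 2 = 21). 2/3 of 21 = 14, so 14 affirmative votes are needed; 10 voted in favor. Not satisfied.

Invalid — vote requirement not satisfied.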